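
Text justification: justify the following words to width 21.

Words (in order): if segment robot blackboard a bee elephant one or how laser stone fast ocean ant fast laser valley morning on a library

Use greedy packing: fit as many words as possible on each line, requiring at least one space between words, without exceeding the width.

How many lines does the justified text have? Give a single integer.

Line 1: ['if', 'segment', 'robot'] (min_width=16, slack=5)
Line 2: ['blackboard', 'a', 'bee'] (min_width=16, slack=5)
Line 3: ['elephant', 'one', 'or', 'how'] (min_width=19, slack=2)
Line 4: ['laser', 'stone', 'fast'] (min_width=16, slack=5)
Line 5: ['ocean', 'ant', 'fast', 'laser'] (min_width=20, slack=1)
Line 6: ['valley', 'morning', 'on', 'a'] (min_width=19, slack=2)
Line 7: ['library'] (min_width=7, slack=14)
Total lines: 7

Answer: 7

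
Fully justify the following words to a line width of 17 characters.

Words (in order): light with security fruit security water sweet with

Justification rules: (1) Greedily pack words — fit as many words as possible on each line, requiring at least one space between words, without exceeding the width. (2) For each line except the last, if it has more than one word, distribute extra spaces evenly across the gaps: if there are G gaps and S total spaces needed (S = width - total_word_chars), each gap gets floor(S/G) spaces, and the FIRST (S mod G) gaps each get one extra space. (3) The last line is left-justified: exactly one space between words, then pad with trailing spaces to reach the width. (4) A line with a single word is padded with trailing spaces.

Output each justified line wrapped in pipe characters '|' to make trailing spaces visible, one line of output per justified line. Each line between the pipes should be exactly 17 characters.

Answer: |light        with|
|security    fruit|
|security    water|
|sweet with       |

Derivation:
Line 1: ['light', 'with'] (min_width=10, slack=7)
Line 2: ['security', 'fruit'] (min_width=14, slack=3)
Line 3: ['security', 'water'] (min_width=14, slack=3)
Line 4: ['sweet', 'with'] (min_width=10, slack=7)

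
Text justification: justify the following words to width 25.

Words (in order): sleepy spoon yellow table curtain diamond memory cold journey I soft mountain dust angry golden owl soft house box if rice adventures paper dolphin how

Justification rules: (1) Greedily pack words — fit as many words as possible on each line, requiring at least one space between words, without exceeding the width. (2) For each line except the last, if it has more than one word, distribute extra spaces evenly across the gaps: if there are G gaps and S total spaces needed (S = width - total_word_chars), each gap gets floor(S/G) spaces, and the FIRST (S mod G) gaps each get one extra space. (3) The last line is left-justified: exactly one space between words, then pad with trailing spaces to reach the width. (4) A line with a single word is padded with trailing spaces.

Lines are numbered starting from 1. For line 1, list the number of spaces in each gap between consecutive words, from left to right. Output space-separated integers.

Answer: 1 1 1

Derivation:
Line 1: ['sleepy', 'spoon', 'yellow', 'table'] (min_width=25, slack=0)
Line 2: ['curtain', 'diamond', 'memory'] (min_width=22, slack=3)
Line 3: ['cold', 'journey', 'I', 'soft'] (min_width=19, slack=6)
Line 4: ['mountain', 'dust', 'angry'] (min_width=19, slack=6)
Line 5: ['golden', 'owl', 'soft', 'house', 'box'] (min_width=25, slack=0)
Line 6: ['if', 'rice', 'adventures', 'paper'] (min_width=24, slack=1)
Line 7: ['dolphin', 'how'] (min_width=11, slack=14)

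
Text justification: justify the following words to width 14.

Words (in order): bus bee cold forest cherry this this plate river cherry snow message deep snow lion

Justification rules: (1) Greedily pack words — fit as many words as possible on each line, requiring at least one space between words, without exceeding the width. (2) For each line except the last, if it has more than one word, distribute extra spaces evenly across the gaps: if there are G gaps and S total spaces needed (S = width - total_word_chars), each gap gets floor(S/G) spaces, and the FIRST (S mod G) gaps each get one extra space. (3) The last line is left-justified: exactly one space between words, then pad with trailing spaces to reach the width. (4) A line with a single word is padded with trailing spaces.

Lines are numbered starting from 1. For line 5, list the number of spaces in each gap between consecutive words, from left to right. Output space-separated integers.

Answer: 4

Derivation:
Line 1: ['bus', 'bee', 'cold'] (min_width=12, slack=2)
Line 2: ['forest', 'cherry'] (min_width=13, slack=1)
Line 3: ['this', 'this'] (min_width=9, slack=5)
Line 4: ['plate', 'river'] (min_width=11, slack=3)
Line 5: ['cherry', 'snow'] (min_width=11, slack=3)
Line 6: ['message', 'deep'] (min_width=12, slack=2)
Line 7: ['snow', 'lion'] (min_width=9, slack=5)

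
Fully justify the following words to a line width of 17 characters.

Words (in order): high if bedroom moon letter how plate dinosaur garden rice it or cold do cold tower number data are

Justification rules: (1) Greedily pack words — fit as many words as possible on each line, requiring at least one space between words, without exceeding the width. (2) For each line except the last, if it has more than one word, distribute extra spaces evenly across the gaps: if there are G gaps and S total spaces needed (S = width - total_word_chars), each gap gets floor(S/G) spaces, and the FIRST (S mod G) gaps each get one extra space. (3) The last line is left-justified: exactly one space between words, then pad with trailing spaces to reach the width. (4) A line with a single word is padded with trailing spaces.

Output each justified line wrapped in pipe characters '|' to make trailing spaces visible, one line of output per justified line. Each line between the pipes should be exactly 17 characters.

Line 1: ['high', 'if', 'bedroom'] (min_width=15, slack=2)
Line 2: ['moon', 'letter', 'how'] (min_width=15, slack=2)
Line 3: ['plate', 'dinosaur'] (min_width=14, slack=3)
Line 4: ['garden', 'rice', 'it', 'or'] (min_width=17, slack=0)
Line 5: ['cold', 'do', 'cold'] (min_width=12, slack=5)
Line 6: ['tower', 'number', 'data'] (min_width=17, slack=0)
Line 7: ['are'] (min_width=3, slack=14)

Answer: |high  if  bedroom|
|moon  letter  how|
|plate    dinosaur|
|garden rice it or|
|cold    do   cold|
|tower number data|
|are              |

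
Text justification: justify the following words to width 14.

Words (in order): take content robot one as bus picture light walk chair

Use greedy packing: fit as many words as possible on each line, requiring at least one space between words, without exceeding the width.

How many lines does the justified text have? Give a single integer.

Line 1: ['take', 'content'] (min_width=12, slack=2)
Line 2: ['robot', 'one', 'as'] (min_width=12, slack=2)
Line 3: ['bus', 'picture'] (min_width=11, slack=3)
Line 4: ['light', 'walk'] (min_width=10, slack=4)
Line 5: ['chair'] (min_width=5, slack=9)
Total lines: 5

Answer: 5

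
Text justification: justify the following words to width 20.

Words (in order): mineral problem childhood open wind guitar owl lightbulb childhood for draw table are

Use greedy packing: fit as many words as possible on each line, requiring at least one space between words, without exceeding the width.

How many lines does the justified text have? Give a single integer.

Line 1: ['mineral', 'problem'] (min_width=15, slack=5)
Line 2: ['childhood', 'open', 'wind'] (min_width=19, slack=1)
Line 3: ['guitar', 'owl', 'lightbulb'] (min_width=20, slack=0)
Line 4: ['childhood', 'for', 'draw'] (min_width=18, slack=2)
Line 5: ['table', 'are'] (min_width=9, slack=11)
Total lines: 5

Answer: 5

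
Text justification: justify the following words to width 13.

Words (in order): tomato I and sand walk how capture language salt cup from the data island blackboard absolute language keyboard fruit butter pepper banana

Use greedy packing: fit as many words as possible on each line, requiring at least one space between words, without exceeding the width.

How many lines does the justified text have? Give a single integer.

Line 1: ['tomato', 'I', 'and'] (min_width=12, slack=1)
Line 2: ['sand', 'walk', 'how'] (min_width=13, slack=0)
Line 3: ['capture'] (min_width=7, slack=6)
Line 4: ['language', 'salt'] (min_width=13, slack=0)
Line 5: ['cup', 'from', 'the'] (min_width=12, slack=1)
Line 6: ['data', 'island'] (min_width=11, slack=2)
Line 7: ['blackboard'] (min_width=10, slack=3)
Line 8: ['absolute'] (min_width=8, slack=5)
Line 9: ['language'] (min_width=8, slack=5)
Line 10: ['keyboard'] (min_width=8, slack=5)
Line 11: ['fruit', 'butter'] (min_width=12, slack=1)
Line 12: ['pepper', 'banana'] (min_width=13, slack=0)
Total lines: 12

Answer: 12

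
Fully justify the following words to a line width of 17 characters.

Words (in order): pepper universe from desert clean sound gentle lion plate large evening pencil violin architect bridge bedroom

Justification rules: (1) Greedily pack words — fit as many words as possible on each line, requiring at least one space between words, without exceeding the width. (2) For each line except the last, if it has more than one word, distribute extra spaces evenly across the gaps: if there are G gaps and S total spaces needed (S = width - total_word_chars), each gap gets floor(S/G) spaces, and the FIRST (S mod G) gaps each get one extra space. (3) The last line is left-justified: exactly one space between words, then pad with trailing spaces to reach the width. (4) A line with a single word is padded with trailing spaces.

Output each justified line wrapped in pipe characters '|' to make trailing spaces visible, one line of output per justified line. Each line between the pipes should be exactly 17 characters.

Line 1: ['pepper', 'universe'] (min_width=15, slack=2)
Line 2: ['from', 'desert', 'clean'] (min_width=17, slack=0)
Line 3: ['sound', 'gentle', 'lion'] (min_width=17, slack=0)
Line 4: ['plate', 'large'] (min_width=11, slack=6)
Line 5: ['evening', 'pencil'] (min_width=14, slack=3)
Line 6: ['violin', 'architect'] (min_width=16, slack=1)
Line 7: ['bridge', 'bedroom'] (min_width=14, slack=3)

Answer: |pepper   universe|
|from desert clean|
|sound gentle lion|
|plate       large|
|evening    pencil|
|violin  architect|
|bridge bedroom   |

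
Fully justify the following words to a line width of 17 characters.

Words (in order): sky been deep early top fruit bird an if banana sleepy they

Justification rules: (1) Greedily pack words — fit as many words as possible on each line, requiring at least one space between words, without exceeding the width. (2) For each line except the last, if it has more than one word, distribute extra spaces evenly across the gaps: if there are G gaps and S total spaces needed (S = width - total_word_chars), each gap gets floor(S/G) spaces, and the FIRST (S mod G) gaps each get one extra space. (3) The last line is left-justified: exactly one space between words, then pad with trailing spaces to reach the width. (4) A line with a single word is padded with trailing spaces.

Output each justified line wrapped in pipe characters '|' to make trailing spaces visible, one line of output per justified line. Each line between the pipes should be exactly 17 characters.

Line 1: ['sky', 'been', 'deep'] (min_width=13, slack=4)
Line 2: ['early', 'top', 'fruit'] (min_width=15, slack=2)
Line 3: ['bird', 'an', 'if', 'banana'] (min_width=17, slack=0)
Line 4: ['sleepy', 'they'] (min_width=11, slack=6)

Answer: |sky   been   deep|
|early  top  fruit|
|bird an if banana|
|sleepy they      |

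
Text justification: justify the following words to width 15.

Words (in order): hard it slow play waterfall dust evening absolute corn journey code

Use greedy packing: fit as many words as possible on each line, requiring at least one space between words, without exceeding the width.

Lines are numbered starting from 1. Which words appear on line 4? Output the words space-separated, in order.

Line 1: ['hard', 'it', 'slow'] (min_width=12, slack=3)
Line 2: ['play', 'waterfall'] (min_width=14, slack=1)
Line 3: ['dust', 'evening'] (min_width=12, slack=3)
Line 4: ['absolute', 'corn'] (min_width=13, slack=2)
Line 5: ['journey', 'code'] (min_width=12, slack=3)

Answer: absolute corn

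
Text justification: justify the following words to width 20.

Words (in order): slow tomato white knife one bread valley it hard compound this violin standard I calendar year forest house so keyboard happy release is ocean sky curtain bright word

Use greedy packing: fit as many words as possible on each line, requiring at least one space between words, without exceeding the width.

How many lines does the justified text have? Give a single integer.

Answer: 9

Derivation:
Line 1: ['slow', 'tomato', 'white'] (min_width=17, slack=3)
Line 2: ['knife', 'one', 'bread'] (min_width=15, slack=5)
Line 3: ['valley', 'it', 'hard'] (min_width=14, slack=6)
Line 4: ['compound', 'this', 'violin'] (min_width=20, slack=0)
Line 5: ['standard', 'I', 'calendar'] (min_width=19, slack=1)
Line 6: ['year', 'forest', 'house', 'so'] (min_width=20, slack=0)
Line 7: ['keyboard', 'happy'] (min_width=14, slack=6)
Line 8: ['release', 'is', 'ocean', 'sky'] (min_width=20, slack=0)
Line 9: ['curtain', 'bright', 'word'] (min_width=19, slack=1)
Total lines: 9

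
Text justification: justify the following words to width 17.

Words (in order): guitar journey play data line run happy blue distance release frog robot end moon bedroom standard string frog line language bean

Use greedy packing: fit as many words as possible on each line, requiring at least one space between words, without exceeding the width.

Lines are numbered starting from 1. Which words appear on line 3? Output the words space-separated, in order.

Answer: run happy blue

Derivation:
Line 1: ['guitar', 'journey'] (min_width=14, slack=3)
Line 2: ['play', 'data', 'line'] (min_width=14, slack=3)
Line 3: ['run', 'happy', 'blue'] (min_width=14, slack=3)
Line 4: ['distance', 'release'] (min_width=16, slack=1)
Line 5: ['frog', 'robot', 'end'] (min_width=14, slack=3)
Line 6: ['moon', 'bedroom'] (min_width=12, slack=5)
Line 7: ['standard', 'string'] (min_width=15, slack=2)
Line 8: ['frog', 'line'] (min_width=9, slack=8)
Line 9: ['language', 'bean'] (min_width=13, slack=4)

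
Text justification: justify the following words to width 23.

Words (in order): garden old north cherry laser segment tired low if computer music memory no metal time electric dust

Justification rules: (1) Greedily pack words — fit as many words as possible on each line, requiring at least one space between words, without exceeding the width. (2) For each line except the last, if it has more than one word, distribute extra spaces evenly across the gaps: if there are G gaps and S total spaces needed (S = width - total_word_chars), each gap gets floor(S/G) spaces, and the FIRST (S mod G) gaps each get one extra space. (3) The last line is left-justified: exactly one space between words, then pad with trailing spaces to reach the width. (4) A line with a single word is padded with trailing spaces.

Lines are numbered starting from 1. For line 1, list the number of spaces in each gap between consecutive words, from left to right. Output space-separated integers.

Line 1: ['garden', 'old', 'north', 'cherry'] (min_width=23, slack=0)
Line 2: ['laser', 'segment', 'tired', 'low'] (min_width=23, slack=0)
Line 3: ['if', 'computer', 'music'] (min_width=17, slack=6)
Line 4: ['memory', 'no', 'metal', 'time'] (min_width=20, slack=3)
Line 5: ['electric', 'dust'] (min_width=13, slack=10)

Answer: 1 1 1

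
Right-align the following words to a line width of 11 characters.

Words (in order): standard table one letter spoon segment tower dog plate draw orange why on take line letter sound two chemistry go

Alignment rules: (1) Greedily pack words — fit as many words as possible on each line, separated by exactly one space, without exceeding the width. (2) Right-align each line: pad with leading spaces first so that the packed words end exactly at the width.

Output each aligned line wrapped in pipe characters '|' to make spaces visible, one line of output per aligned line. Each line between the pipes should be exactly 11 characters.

Line 1: ['standard'] (min_width=8, slack=3)
Line 2: ['table', 'one'] (min_width=9, slack=2)
Line 3: ['letter'] (min_width=6, slack=5)
Line 4: ['spoon'] (min_width=5, slack=6)
Line 5: ['segment'] (min_width=7, slack=4)
Line 6: ['tower', 'dog'] (min_width=9, slack=2)
Line 7: ['plate', 'draw'] (min_width=10, slack=1)
Line 8: ['orange', 'why'] (min_width=10, slack=1)
Line 9: ['on', 'take'] (min_width=7, slack=4)
Line 10: ['line', 'letter'] (min_width=11, slack=0)
Line 11: ['sound', 'two'] (min_width=9, slack=2)
Line 12: ['chemistry'] (min_width=9, slack=2)
Line 13: ['go'] (min_width=2, slack=9)

Answer: |   standard|
|  table one|
|     letter|
|      spoon|
|    segment|
|  tower dog|
| plate draw|
| orange why|
|    on take|
|line letter|
|  sound two|
|  chemistry|
|         go|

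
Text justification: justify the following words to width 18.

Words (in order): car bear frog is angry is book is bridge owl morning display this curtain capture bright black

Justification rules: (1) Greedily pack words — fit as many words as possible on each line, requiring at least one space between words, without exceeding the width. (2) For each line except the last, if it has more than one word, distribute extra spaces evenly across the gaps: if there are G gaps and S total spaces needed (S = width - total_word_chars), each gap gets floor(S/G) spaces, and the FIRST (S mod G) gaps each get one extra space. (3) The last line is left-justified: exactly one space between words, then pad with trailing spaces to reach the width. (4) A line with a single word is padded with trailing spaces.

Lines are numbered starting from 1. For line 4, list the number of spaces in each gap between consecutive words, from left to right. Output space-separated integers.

Line 1: ['car', 'bear', 'frog', 'is'] (min_width=16, slack=2)
Line 2: ['angry', 'is', 'book', 'is'] (min_width=16, slack=2)
Line 3: ['bridge', 'owl', 'morning'] (min_width=18, slack=0)
Line 4: ['display', 'this'] (min_width=12, slack=6)
Line 5: ['curtain', 'capture'] (min_width=15, slack=3)
Line 6: ['bright', 'black'] (min_width=12, slack=6)

Answer: 7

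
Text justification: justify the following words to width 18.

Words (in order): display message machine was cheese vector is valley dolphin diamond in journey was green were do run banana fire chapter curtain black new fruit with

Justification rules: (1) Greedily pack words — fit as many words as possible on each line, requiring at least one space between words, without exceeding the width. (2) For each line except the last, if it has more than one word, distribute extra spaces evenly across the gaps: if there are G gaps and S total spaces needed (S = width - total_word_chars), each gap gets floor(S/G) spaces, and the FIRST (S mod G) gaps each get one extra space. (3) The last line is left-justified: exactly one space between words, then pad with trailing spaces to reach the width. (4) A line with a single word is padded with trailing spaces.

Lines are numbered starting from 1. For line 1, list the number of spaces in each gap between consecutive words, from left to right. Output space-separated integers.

Line 1: ['display', 'message'] (min_width=15, slack=3)
Line 2: ['machine', 'was', 'cheese'] (min_width=18, slack=0)
Line 3: ['vector', 'is', 'valley'] (min_width=16, slack=2)
Line 4: ['dolphin', 'diamond', 'in'] (min_width=18, slack=0)
Line 5: ['journey', 'was', 'green'] (min_width=17, slack=1)
Line 6: ['were', 'do', 'run', 'banana'] (min_width=18, slack=0)
Line 7: ['fire', 'chapter'] (min_width=12, slack=6)
Line 8: ['curtain', 'black', 'new'] (min_width=17, slack=1)
Line 9: ['fruit', 'with'] (min_width=10, slack=8)

Answer: 4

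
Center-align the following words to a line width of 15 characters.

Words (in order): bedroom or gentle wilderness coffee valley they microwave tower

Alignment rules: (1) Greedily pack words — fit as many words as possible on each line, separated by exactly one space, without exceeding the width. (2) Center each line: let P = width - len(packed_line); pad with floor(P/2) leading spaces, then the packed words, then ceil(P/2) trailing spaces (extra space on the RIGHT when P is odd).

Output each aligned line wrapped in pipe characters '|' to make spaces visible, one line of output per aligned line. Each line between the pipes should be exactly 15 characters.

Answer: |  bedroom or   |
|    gentle     |
|  wilderness   |
| coffee valley |
|they microwave |
|     tower     |

Derivation:
Line 1: ['bedroom', 'or'] (min_width=10, slack=5)
Line 2: ['gentle'] (min_width=6, slack=9)
Line 3: ['wilderness'] (min_width=10, slack=5)
Line 4: ['coffee', 'valley'] (min_width=13, slack=2)
Line 5: ['they', 'microwave'] (min_width=14, slack=1)
Line 6: ['tower'] (min_width=5, slack=10)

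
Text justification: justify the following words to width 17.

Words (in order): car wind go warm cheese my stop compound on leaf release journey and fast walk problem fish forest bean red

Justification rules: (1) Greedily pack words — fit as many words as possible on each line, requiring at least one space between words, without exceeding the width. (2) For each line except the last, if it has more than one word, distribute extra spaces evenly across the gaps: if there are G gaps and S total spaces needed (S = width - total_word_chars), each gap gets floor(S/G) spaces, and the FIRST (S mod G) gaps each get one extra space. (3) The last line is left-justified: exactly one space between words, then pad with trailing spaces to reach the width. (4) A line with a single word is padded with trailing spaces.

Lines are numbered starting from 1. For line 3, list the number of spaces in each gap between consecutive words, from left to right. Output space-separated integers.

Line 1: ['car', 'wind', 'go', 'warm'] (min_width=16, slack=1)
Line 2: ['cheese', 'my', 'stop'] (min_width=14, slack=3)
Line 3: ['compound', 'on', 'leaf'] (min_width=16, slack=1)
Line 4: ['release', 'journey'] (min_width=15, slack=2)
Line 5: ['and', 'fast', 'walk'] (min_width=13, slack=4)
Line 6: ['problem', 'fish'] (min_width=12, slack=5)
Line 7: ['forest', 'bean', 'red'] (min_width=15, slack=2)

Answer: 2 1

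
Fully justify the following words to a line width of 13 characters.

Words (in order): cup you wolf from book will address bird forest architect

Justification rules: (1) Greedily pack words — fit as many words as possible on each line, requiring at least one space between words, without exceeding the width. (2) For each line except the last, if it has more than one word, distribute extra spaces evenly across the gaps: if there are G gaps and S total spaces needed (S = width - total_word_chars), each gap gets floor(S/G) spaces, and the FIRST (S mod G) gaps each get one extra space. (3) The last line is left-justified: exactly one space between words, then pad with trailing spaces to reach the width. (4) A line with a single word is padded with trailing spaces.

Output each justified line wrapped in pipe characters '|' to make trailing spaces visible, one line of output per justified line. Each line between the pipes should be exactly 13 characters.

Answer: |cup  you wolf|
|from     book|
|will  address|
|bird   forest|
|architect    |

Derivation:
Line 1: ['cup', 'you', 'wolf'] (min_width=12, slack=1)
Line 2: ['from', 'book'] (min_width=9, slack=4)
Line 3: ['will', 'address'] (min_width=12, slack=1)
Line 4: ['bird', 'forest'] (min_width=11, slack=2)
Line 5: ['architect'] (min_width=9, slack=4)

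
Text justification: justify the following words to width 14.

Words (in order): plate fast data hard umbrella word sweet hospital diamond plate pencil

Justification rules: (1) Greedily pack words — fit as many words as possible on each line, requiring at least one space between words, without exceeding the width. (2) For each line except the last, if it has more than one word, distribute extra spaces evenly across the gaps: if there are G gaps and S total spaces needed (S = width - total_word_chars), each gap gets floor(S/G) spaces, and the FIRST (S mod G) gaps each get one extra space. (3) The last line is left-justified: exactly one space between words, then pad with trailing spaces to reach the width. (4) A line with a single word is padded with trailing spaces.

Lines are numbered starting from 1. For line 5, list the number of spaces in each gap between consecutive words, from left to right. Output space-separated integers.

Line 1: ['plate', 'fast'] (min_width=10, slack=4)
Line 2: ['data', 'hard'] (min_width=9, slack=5)
Line 3: ['umbrella', 'word'] (min_width=13, slack=1)
Line 4: ['sweet', 'hospital'] (min_width=14, slack=0)
Line 5: ['diamond', 'plate'] (min_width=13, slack=1)
Line 6: ['pencil'] (min_width=6, slack=8)

Answer: 2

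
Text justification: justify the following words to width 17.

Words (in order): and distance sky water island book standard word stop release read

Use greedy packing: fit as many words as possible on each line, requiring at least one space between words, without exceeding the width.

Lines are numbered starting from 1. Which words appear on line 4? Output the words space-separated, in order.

Answer: stop release read

Derivation:
Line 1: ['and', 'distance', 'sky'] (min_width=16, slack=1)
Line 2: ['water', 'island', 'book'] (min_width=17, slack=0)
Line 3: ['standard', 'word'] (min_width=13, slack=4)
Line 4: ['stop', 'release', 'read'] (min_width=17, slack=0)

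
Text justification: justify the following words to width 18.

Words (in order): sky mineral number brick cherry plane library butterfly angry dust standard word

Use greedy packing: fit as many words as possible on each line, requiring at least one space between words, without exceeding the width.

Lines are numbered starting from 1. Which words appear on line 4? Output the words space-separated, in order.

Line 1: ['sky', 'mineral', 'number'] (min_width=18, slack=0)
Line 2: ['brick', 'cherry', 'plane'] (min_width=18, slack=0)
Line 3: ['library', 'butterfly'] (min_width=17, slack=1)
Line 4: ['angry', 'dust'] (min_width=10, slack=8)
Line 5: ['standard', 'word'] (min_width=13, slack=5)

Answer: angry dust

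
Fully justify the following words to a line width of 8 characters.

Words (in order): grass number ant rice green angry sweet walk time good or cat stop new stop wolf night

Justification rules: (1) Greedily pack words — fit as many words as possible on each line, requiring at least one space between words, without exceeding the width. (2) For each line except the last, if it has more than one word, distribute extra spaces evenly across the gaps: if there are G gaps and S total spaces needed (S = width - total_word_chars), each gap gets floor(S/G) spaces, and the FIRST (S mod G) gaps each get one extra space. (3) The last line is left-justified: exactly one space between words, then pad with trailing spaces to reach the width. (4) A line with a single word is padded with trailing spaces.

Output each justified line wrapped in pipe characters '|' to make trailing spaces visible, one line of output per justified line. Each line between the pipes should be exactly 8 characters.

Line 1: ['grass'] (min_width=5, slack=3)
Line 2: ['number'] (min_width=6, slack=2)
Line 3: ['ant', 'rice'] (min_width=8, slack=0)
Line 4: ['green'] (min_width=5, slack=3)
Line 5: ['angry'] (min_width=5, slack=3)
Line 6: ['sweet'] (min_width=5, slack=3)
Line 7: ['walk'] (min_width=4, slack=4)
Line 8: ['time'] (min_width=4, slack=4)
Line 9: ['good', 'or'] (min_width=7, slack=1)
Line 10: ['cat', 'stop'] (min_width=8, slack=0)
Line 11: ['new', 'stop'] (min_width=8, slack=0)
Line 12: ['wolf'] (min_width=4, slack=4)
Line 13: ['night'] (min_width=5, slack=3)

Answer: |grass   |
|number  |
|ant rice|
|green   |
|angry   |
|sweet   |
|walk    |
|time    |
|good  or|
|cat stop|
|new stop|
|wolf    |
|night   |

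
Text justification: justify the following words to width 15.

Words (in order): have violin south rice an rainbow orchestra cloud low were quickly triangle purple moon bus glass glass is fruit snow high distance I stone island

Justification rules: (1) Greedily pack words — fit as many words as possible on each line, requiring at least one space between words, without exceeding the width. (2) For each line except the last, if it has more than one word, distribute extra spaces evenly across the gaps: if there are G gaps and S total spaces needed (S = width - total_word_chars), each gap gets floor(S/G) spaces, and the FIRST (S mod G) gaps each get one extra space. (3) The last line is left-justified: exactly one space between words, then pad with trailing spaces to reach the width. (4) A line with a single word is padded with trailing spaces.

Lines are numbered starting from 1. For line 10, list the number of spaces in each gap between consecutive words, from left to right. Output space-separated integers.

Answer: 7

Derivation:
Line 1: ['have', 'violin'] (min_width=11, slack=4)
Line 2: ['south', 'rice', 'an'] (min_width=13, slack=2)
Line 3: ['rainbow'] (min_width=7, slack=8)
Line 4: ['orchestra', 'cloud'] (min_width=15, slack=0)
Line 5: ['low', 'were'] (min_width=8, slack=7)
Line 6: ['quickly'] (min_width=7, slack=8)
Line 7: ['triangle', 'purple'] (min_width=15, slack=0)
Line 8: ['moon', 'bus', 'glass'] (min_width=14, slack=1)
Line 9: ['glass', 'is', 'fruit'] (min_width=14, slack=1)
Line 10: ['snow', 'high'] (min_width=9, slack=6)
Line 11: ['distance', 'I'] (min_width=10, slack=5)
Line 12: ['stone', 'island'] (min_width=12, slack=3)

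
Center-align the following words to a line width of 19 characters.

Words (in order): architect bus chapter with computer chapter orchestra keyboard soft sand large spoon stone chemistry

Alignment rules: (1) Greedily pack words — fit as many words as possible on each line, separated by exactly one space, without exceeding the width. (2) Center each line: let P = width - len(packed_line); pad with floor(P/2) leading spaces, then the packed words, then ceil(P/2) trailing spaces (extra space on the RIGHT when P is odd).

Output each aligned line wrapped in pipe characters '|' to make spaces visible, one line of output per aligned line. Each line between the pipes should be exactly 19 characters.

Line 1: ['architect', 'bus'] (min_width=13, slack=6)
Line 2: ['chapter', 'with'] (min_width=12, slack=7)
Line 3: ['computer', 'chapter'] (min_width=16, slack=3)
Line 4: ['orchestra', 'keyboard'] (min_width=18, slack=1)
Line 5: ['soft', 'sand', 'large'] (min_width=15, slack=4)
Line 6: ['spoon', 'stone'] (min_width=11, slack=8)
Line 7: ['chemistry'] (min_width=9, slack=10)

Answer: |   architect bus   |
|   chapter with    |
| computer chapter  |
|orchestra keyboard |
|  soft sand large  |
|    spoon stone    |
|     chemistry     |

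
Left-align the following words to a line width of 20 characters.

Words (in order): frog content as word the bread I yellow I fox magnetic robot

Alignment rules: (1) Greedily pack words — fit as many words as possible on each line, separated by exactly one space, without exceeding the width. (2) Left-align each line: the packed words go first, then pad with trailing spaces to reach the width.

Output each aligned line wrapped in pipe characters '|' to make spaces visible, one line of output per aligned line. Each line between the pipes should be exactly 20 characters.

Answer: |frog content as word|
|the bread I yellow I|
|fox magnetic robot  |

Derivation:
Line 1: ['frog', 'content', 'as', 'word'] (min_width=20, slack=0)
Line 2: ['the', 'bread', 'I', 'yellow', 'I'] (min_width=20, slack=0)
Line 3: ['fox', 'magnetic', 'robot'] (min_width=18, slack=2)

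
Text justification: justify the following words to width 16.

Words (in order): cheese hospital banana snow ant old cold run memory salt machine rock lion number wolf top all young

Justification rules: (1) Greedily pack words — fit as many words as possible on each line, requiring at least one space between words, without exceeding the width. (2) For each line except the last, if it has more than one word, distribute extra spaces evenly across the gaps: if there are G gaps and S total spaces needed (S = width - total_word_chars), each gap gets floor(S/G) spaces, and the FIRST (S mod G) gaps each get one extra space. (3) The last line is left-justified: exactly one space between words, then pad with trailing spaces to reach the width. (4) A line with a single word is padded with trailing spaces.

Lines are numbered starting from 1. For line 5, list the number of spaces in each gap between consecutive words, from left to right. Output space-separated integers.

Line 1: ['cheese', 'hospital'] (min_width=15, slack=1)
Line 2: ['banana', 'snow', 'ant'] (min_width=15, slack=1)
Line 3: ['old', 'cold', 'run'] (min_width=12, slack=4)
Line 4: ['memory', 'salt'] (min_width=11, slack=5)
Line 5: ['machine', 'rock'] (min_width=12, slack=4)
Line 6: ['lion', 'number', 'wolf'] (min_width=16, slack=0)
Line 7: ['top', 'all', 'young'] (min_width=13, slack=3)

Answer: 5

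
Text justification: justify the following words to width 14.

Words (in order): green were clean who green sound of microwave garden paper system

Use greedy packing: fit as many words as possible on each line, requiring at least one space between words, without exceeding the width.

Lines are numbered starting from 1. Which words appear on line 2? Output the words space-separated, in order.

Line 1: ['green', 'were'] (min_width=10, slack=4)
Line 2: ['clean', 'who'] (min_width=9, slack=5)
Line 3: ['green', 'sound', 'of'] (min_width=14, slack=0)
Line 4: ['microwave'] (min_width=9, slack=5)
Line 5: ['garden', 'paper'] (min_width=12, slack=2)
Line 6: ['system'] (min_width=6, slack=8)

Answer: clean who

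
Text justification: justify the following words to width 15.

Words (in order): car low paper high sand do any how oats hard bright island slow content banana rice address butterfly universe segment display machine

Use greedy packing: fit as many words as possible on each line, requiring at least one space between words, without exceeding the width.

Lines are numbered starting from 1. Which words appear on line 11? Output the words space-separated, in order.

Answer: machine

Derivation:
Line 1: ['car', 'low', 'paper'] (min_width=13, slack=2)
Line 2: ['high', 'sand', 'do'] (min_width=12, slack=3)
Line 3: ['any', 'how', 'oats'] (min_width=12, slack=3)
Line 4: ['hard', 'bright'] (min_width=11, slack=4)
Line 5: ['island', 'slow'] (min_width=11, slack=4)
Line 6: ['content', 'banana'] (min_width=14, slack=1)
Line 7: ['rice', 'address'] (min_width=12, slack=3)
Line 8: ['butterfly'] (min_width=9, slack=6)
Line 9: ['universe'] (min_width=8, slack=7)
Line 10: ['segment', 'display'] (min_width=15, slack=0)
Line 11: ['machine'] (min_width=7, slack=8)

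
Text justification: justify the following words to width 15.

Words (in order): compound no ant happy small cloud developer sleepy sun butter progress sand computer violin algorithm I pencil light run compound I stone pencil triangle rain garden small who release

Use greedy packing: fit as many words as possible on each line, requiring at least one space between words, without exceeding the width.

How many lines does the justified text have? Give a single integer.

Line 1: ['compound', 'no', 'ant'] (min_width=15, slack=0)
Line 2: ['happy', 'small'] (min_width=11, slack=4)
Line 3: ['cloud', 'developer'] (min_width=15, slack=0)
Line 4: ['sleepy', 'sun'] (min_width=10, slack=5)
Line 5: ['butter', 'progress'] (min_width=15, slack=0)
Line 6: ['sand', 'computer'] (min_width=13, slack=2)
Line 7: ['violin'] (min_width=6, slack=9)
Line 8: ['algorithm', 'I'] (min_width=11, slack=4)
Line 9: ['pencil', 'light'] (min_width=12, slack=3)
Line 10: ['run', 'compound', 'I'] (min_width=14, slack=1)
Line 11: ['stone', 'pencil'] (min_width=12, slack=3)
Line 12: ['triangle', 'rain'] (min_width=13, slack=2)
Line 13: ['garden', 'small'] (min_width=12, slack=3)
Line 14: ['who', 'release'] (min_width=11, slack=4)
Total lines: 14

Answer: 14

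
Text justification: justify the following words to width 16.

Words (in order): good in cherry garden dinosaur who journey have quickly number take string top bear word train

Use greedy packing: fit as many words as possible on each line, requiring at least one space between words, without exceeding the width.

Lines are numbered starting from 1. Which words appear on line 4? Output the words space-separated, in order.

Answer: quickly number

Derivation:
Line 1: ['good', 'in', 'cherry'] (min_width=14, slack=2)
Line 2: ['garden', 'dinosaur'] (min_width=15, slack=1)
Line 3: ['who', 'journey', 'have'] (min_width=16, slack=0)
Line 4: ['quickly', 'number'] (min_width=14, slack=2)
Line 5: ['take', 'string', 'top'] (min_width=15, slack=1)
Line 6: ['bear', 'word', 'train'] (min_width=15, slack=1)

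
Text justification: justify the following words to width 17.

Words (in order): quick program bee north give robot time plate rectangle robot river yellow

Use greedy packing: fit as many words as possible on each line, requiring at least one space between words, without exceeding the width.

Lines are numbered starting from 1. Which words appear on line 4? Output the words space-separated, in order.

Line 1: ['quick', 'program', 'bee'] (min_width=17, slack=0)
Line 2: ['north', 'give', 'robot'] (min_width=16, slack=1)
Line 3: ['time', 'plate'] (min_width=10, slack=7)
Line 4: ['rectangle', 'robot'] (min_width=15, slack=2)
Line 5: ['river', 'yellow'] (min_width=12, slack=5)

Answer: rectangle robot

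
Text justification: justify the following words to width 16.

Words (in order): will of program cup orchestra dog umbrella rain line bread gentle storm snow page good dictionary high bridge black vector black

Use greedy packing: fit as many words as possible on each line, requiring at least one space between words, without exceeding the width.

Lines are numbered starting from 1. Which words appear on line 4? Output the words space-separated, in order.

Answer: rain line bread

Derivation:
Line 1: ['will', 'of', 'program'] (min_width=15, slack=1)
Line 2: ['cup', 'orchestra'] (min_width=13, slack=3)
Line 3: ['dog', 'umbrella'] (min_width=12, slack=4)
Line 4: ['rain', 'line', 'bread'] (min_width=15, slack=1)
Line 5: ['gentle', 'storm'] (min_width=12, slack=4)
Line 6: ['snow', 'page', 'good'] (min_width=14, slack=2)
Line 7: ['dictionary', 'high'] (min_width=15, slack=1)
Line 8: ['bridge', 'black'] (min_width=12, slack=4)
Line 9: ['vector', 'black'] (min_width=12, slack=4)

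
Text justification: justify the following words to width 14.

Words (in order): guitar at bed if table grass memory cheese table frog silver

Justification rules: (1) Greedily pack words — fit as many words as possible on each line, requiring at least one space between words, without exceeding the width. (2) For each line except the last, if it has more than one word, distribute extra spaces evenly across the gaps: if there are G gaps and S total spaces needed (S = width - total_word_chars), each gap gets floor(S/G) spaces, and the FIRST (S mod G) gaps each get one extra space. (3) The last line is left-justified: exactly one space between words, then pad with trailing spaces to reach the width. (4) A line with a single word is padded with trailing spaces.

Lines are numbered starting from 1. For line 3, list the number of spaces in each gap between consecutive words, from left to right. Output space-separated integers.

Answer: 2

Derivation:
Line 1: ['guitar', 'at', 'bed'] (min_width=13, slack=1)
Line 2: ['if', 'table', 'grass'] (min_width=14, slack=0)
Line 3: ['memory', 'cheese'] (min_width=13, slack=1)
Line 4: ['table', 'frog'] (min_width=10, slack=4)
Line 5: ['silver'] (min_width=6, slack=8)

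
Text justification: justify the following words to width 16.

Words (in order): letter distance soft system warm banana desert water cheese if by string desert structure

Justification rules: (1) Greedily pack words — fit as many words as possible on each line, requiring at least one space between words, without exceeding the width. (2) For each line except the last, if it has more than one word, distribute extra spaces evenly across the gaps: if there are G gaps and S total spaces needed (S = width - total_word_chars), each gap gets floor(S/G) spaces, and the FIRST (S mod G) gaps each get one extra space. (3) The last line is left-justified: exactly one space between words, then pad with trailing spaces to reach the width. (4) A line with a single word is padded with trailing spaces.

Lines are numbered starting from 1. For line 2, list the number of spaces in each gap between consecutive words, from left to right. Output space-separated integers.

Line 1: ['letter', 'distance'] (min_width=15, slack=1)
Line 2: ['soft', 'system', 'warm'] (min_width=16, slack=0)
Line 3: ['banana', 'desert'] (min_width=13, slack=3)
Line 4: ['water', 'cheese', 'if'] (min_width=15, slack=1)
Line 5: ['by', 'string', 'desert'] (min_width=16, slack=0)
Line 6: ['structure'] (min_width=9, slack=7)

Answer: 1 1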